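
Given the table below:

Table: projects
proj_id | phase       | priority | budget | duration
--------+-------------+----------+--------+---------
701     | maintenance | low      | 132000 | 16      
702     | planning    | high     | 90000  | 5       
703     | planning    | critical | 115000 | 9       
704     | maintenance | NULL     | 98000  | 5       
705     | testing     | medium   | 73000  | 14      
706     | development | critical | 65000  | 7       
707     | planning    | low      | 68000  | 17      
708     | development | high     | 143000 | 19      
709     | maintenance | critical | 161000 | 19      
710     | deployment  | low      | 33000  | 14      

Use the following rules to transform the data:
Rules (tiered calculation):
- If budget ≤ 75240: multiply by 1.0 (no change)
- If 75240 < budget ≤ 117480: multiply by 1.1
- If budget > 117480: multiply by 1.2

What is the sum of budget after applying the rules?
1095500.0

Step 1: Tier 1 (budget ≤ 75240): 4 records, sum = 239000 × 1.0 = 239000.0
Step 2: Tier 2 (75240 < budget ≤ 117480): 3 records, sum = 303000 × 1.1 = 333300.0
Step 3: Tier 3 (budget > 117480): 3 records, sum = 436000 × 1.2 = 523200.0
Step 4: Final sum = 239000.0 + 333300.0 + 523200.0 = 1095500.0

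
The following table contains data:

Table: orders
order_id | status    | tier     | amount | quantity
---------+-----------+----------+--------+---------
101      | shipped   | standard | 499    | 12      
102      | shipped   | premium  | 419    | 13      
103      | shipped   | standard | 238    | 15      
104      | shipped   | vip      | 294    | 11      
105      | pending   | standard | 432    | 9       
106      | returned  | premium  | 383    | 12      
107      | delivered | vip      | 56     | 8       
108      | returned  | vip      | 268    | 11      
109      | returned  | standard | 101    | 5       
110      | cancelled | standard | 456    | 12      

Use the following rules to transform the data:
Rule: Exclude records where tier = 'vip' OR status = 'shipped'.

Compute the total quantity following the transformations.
38

Step 1: Find records where tier = 'vip' OR status = 'shipped'
Step 2: 6 records match, summing to 70
Step 3: Original sum: 108
Step 4: Remaining sum = 108 - 70 = 38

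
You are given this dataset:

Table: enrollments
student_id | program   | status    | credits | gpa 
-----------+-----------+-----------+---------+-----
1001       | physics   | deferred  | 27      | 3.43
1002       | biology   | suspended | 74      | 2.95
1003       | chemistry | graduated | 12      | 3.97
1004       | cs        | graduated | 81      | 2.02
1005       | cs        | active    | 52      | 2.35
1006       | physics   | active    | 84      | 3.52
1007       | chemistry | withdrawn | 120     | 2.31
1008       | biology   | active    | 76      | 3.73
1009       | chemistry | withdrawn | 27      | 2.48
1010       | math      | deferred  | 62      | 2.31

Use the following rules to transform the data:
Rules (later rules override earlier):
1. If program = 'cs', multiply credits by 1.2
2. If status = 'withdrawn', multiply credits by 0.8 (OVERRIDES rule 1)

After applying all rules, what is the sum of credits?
612.2

Step 1: Rule 2 takes priority for records with status = 'withdrawn'
  - 2 records: 147 × 0.8 = 117.6
Step 2: Rule 1 applies to remaining records with program = 'cs'
  - 2 records: 133 × 1.2 = 159.6
Step 3: Other records unchanged: 335
Step 4: Final sum = 117.6 + 159.6 + 335 = 612.2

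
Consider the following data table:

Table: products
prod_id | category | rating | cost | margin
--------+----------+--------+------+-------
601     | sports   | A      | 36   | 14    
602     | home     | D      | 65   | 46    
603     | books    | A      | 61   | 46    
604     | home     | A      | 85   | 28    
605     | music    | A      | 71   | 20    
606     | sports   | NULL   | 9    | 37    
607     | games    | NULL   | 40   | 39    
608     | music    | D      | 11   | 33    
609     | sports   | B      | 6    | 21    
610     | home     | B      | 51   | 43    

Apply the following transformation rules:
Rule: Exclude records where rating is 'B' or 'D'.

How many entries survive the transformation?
6

Step 1: Count records to exclude
  - 2 (B) + 2 (D) = 4 records
Step 2: Total records: 10
Step 3: Remaining = 10 - 4 = 6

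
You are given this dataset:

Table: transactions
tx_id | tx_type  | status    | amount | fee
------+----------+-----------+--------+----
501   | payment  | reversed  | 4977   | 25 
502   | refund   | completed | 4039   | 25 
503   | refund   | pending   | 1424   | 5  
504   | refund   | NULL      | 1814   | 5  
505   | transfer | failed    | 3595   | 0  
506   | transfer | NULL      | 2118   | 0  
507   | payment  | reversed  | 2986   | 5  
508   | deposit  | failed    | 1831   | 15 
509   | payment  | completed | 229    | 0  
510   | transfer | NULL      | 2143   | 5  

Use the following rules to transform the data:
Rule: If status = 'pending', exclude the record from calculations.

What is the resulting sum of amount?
23732

Step 1: Identify records where status = 'pending'
Step 2: The excluded records sum to 1424
Step 3: Original total amount = 25156
Step 4: Remaining total = 25156 - 1424 = 23732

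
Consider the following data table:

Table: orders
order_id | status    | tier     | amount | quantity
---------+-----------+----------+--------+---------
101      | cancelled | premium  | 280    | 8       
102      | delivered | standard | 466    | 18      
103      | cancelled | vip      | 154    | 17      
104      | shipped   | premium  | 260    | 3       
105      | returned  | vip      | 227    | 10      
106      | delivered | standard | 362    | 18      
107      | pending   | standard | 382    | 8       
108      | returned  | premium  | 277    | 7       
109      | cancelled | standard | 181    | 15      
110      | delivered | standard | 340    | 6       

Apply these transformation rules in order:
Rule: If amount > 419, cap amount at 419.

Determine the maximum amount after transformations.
419

Step 1: Original maximum amount = 466
Step 2: Apply cap at 419
Step 3: 1 records had amount > 419 and were capped
Step 4: Maximum after transformation = 419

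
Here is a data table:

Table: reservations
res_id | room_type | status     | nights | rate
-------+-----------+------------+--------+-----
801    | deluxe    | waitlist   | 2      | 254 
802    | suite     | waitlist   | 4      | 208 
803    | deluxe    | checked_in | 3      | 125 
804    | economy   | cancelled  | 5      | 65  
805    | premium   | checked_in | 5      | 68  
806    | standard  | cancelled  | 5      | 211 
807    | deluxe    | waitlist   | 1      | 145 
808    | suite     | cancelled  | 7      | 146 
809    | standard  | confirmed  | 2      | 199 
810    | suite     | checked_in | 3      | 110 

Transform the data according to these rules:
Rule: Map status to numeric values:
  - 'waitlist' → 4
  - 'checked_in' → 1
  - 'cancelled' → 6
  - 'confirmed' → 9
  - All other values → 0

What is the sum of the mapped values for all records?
42

Step 1: Apply mapping to each record
Step 2: Count by status:
  'waitlist': 3 records × 4 = 12
  'checked_in': 3 records × 1 = 3
  'cancelled': 3 records × 6 = 18
  'confirmed': 1 records × 9 = 9
Step 3: Sum all mapped values = 42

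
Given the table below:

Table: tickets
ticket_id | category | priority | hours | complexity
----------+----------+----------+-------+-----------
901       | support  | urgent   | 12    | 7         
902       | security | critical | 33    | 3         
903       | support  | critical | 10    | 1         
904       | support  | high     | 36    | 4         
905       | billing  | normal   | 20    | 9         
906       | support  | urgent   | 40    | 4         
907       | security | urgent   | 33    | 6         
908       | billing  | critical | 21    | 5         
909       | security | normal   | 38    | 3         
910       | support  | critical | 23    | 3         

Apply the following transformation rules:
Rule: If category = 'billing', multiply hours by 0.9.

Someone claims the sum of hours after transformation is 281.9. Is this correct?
No, the correct result is 261.9.

Step 1: Calculate the correct sum after transformation
Step 2: Apply multiplier 0.9 to records where category = 'billing'
Step 3: Correct result = 261.9
Step 4: Claimed result = 281.9
Step 5: 261.9 ≠ 281.9
Conclusion: The claimed result is incorrect. The correct answer is 261.9.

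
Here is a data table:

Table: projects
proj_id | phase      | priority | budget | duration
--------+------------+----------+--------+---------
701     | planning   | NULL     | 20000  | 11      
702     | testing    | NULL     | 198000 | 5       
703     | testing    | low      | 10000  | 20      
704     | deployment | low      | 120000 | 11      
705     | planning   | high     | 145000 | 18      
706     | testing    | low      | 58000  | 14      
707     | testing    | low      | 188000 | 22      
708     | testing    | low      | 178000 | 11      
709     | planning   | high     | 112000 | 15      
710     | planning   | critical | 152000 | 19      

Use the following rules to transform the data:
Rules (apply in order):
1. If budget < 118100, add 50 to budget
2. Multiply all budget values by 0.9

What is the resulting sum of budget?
1063080.0

Step 1: Apply Rule 1 - Add 50 to records with budget < 118100
  - 4 records affected: 200000 + (4 × 50) = 200200
  - Unaffected records: 981000
  - Sum after Rule 1: 1181200
Step 2: Apply Rule 2 - Multiply all by 0.9
  - 1181200 × 0.9 = 1063080.0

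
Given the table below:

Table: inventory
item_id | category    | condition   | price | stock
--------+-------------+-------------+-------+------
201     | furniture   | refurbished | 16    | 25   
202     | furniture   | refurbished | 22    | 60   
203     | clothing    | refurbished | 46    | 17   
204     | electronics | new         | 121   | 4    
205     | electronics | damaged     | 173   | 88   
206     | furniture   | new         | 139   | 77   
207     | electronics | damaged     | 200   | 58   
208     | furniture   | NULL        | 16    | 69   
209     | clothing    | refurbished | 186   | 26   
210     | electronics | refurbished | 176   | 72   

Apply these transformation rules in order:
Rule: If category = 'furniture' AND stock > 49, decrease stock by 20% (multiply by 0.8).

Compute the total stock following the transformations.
454.8

Step 1: Find records where category = 'furniture' AND stock > 49
Step 2: 3 records match, summing to 206
Step 3: After multiplier: 206 × 0.8 = 164.8
Step 4: Unaffected records sum: 290
Step 5: Final sum = 164.8 + 290 = 454.8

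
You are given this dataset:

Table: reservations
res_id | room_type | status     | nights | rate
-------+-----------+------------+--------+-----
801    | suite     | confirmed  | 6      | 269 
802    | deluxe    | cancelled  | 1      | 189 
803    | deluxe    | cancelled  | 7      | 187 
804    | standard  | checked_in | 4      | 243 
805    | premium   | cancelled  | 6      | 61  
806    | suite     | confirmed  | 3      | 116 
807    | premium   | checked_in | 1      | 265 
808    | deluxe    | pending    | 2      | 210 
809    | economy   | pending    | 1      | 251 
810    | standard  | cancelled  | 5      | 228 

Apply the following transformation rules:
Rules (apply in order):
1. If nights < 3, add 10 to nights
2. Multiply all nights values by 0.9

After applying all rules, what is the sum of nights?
68.4

Step 1: Apply Rule 1 - Add 10 to records with nights < 3
  - 4 records affected: 5 + (4 × 10) = 45
  - Unaffected records: 31
  - Sum after Rule 1: 76
Step 2: Apply Rule 2 - Multiply all by 0.9
  - 76 × 0.9 = 68.4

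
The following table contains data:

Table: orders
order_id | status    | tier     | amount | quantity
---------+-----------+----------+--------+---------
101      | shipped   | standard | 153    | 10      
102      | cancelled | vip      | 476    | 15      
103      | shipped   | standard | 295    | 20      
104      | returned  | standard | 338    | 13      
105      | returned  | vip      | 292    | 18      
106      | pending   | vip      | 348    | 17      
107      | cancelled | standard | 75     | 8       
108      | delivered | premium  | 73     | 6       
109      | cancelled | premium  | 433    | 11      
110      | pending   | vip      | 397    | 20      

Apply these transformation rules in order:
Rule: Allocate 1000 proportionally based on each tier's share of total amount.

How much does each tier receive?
premium: 175.69, standard: 298.96, vip: 525.35

Step 1: Calculate total amount = 2880
Step 2: Calculate each tier's proportion:
  premium: 506/2880 = 17.57% → 175.69
  standard: 861/2880 = 29.90% → 298.96
  vip: 1513/2880 = 52.53% → 525.35
Step 3: Verify: sum of allocations ≈ 1000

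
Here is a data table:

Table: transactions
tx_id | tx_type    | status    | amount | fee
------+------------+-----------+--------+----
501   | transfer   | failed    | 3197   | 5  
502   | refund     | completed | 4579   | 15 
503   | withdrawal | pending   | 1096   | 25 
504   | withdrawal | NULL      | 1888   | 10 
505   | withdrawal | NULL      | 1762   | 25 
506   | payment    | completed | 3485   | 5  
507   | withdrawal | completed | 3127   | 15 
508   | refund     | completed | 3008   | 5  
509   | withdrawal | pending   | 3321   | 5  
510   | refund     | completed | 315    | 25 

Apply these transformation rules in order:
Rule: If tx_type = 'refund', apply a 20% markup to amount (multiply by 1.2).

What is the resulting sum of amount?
27358.4

Step 1: Records with tx_type = 'refund' have total amount = 7902
Step 2: Apply multiplier: 7902 × 1.2 = 9482.4
Step 3: Other records total: 17876
Step 4: Final sum = 9482.4 + 17876 = 27358.4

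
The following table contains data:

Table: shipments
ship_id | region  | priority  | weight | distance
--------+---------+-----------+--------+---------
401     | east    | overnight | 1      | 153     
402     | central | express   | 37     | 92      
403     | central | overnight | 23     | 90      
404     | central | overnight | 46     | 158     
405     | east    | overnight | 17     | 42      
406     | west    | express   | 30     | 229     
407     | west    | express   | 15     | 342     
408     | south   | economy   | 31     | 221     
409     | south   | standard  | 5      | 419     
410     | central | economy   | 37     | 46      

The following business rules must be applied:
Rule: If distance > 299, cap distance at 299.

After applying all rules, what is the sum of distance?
1629

Step 1: 2 records have distance > 299
Step 2: These records originally summed to 761
Step 3: After capping: 2 × 299 = 598
Step 4: Unaffected records sum: 1031
Step 5: Final sum = 598 + 1031 = 1629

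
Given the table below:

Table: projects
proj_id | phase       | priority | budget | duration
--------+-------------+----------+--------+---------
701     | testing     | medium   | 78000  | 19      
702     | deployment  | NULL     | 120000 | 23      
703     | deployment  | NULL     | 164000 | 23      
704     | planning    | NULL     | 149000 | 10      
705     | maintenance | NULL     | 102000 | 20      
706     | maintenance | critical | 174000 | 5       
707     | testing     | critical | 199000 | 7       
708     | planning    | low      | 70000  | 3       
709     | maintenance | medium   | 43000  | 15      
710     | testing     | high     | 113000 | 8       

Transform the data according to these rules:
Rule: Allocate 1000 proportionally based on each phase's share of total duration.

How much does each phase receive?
deployment: 345.86, maintenance: 300.75, planning: 97.74, testing: 255.64

Step 1: Calculate total duration = 133
Step 2: Calculate each phase's proportion:
  deployment: 46/133 = 34.59% → 345.86
  maintenance: 40/133 = 30.08% → 300.75
  planning: 13/133 = 9.77% → 97.74
  testing: 34/133 = 25.56% → 255.64
Step 3: Verify: sum of allocations ≈ 1000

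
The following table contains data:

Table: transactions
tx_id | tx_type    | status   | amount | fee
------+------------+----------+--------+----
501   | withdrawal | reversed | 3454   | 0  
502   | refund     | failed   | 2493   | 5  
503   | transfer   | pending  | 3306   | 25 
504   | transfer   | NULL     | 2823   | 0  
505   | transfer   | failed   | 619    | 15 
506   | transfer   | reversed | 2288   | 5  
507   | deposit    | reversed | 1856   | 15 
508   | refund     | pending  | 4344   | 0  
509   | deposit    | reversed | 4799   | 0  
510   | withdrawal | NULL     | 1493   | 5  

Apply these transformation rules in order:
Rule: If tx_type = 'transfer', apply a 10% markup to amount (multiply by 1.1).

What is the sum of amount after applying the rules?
28378.6

Step 1: Records with tx_type = 'transfer' have total amount = 9036
Step 2: Apply multiplier: 9036 × 1.1 = 9939.6
Step 3: Other records total: 18439
Step 4: Final sum = 9939.6 + 18439 = 28378.6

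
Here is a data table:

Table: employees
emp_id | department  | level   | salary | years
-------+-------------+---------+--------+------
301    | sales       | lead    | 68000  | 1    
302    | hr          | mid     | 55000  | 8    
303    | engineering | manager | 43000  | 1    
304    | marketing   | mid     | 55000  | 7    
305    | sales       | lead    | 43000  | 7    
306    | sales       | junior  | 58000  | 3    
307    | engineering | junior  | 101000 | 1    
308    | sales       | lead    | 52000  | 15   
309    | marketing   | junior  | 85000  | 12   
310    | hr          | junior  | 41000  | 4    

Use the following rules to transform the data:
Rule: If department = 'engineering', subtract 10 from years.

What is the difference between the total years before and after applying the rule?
20

Step 1: Original sum of years = 59
Step 2: 2 records have department = 'engineering'
Step 3: Each affected record changes by -10
Step 4: Total change = 2 × -10 = -20
Step 5: New sum = 59 + -20 = 39
Step 6: Difference = |39 - 59| = 20
        (Sum decreased by 20)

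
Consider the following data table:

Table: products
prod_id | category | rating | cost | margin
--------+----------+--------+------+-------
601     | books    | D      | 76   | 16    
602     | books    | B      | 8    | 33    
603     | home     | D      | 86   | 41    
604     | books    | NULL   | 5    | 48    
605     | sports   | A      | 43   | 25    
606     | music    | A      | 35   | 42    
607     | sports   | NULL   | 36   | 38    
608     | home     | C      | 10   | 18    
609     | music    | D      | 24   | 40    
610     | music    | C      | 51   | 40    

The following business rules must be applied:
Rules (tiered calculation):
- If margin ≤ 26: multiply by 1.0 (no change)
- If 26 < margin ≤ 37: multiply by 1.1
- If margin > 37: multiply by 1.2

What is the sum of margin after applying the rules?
394.1

Step 1: Tier 1 (margin ≤ 26): 3 records, sum = 59 × 1.0 = 59.0
Step 2: Tier 2 (26 < margin ≤ 37): 1 records, sum = 33 × 1.1 = 36.3
Step 3: Tier 3 (margin > 37): 6 records, sum = 249 × 1.2 = 298.8
Step 4: Final sum = 59.0 + 36.3 + 298.8 = 394.1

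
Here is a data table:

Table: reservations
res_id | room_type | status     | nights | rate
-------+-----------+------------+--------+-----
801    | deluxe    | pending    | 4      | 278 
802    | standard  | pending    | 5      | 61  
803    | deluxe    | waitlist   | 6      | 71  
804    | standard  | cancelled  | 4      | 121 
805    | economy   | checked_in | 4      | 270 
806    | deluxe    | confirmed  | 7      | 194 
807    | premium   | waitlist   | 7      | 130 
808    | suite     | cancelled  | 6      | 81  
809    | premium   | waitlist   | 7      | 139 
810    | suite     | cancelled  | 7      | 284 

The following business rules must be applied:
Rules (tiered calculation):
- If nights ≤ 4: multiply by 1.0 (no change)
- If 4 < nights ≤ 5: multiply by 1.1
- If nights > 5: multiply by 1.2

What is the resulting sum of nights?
65.5

Step 1: Tier 1 (nights ≤ 4): 3 records, sum = 12 × 1.0 = 12.0
Step 2: Tier 2 (4 < nights ≤ 5): 1 records, sum = 5 × 1.1 = 5.5
Step 3: Tier 3 (nights > 5): 6 records, sum = 40 × 1.2 = 48.0
Step 4: Final sum = 12.0 + 5.5 + 48.0 = 65.5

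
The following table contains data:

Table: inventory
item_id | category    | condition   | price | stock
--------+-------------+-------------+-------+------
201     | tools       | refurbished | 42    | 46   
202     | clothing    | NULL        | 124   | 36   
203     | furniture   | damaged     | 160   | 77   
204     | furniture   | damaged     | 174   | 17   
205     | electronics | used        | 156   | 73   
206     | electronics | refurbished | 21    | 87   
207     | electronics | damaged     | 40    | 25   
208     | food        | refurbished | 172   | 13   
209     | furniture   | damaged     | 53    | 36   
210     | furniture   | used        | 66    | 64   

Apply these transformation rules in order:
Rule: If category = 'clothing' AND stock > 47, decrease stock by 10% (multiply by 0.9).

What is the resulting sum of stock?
474

Step 1: Find records where category = 'clothing' AND stock > 47
Step 2: 0 records match, summing to 0
Step 3: After multiplier: 0 × 0.9 = 0.0
Step 4: Unaffected records sum: 474
Step 5: Final sum = 0.0 + 474 = 474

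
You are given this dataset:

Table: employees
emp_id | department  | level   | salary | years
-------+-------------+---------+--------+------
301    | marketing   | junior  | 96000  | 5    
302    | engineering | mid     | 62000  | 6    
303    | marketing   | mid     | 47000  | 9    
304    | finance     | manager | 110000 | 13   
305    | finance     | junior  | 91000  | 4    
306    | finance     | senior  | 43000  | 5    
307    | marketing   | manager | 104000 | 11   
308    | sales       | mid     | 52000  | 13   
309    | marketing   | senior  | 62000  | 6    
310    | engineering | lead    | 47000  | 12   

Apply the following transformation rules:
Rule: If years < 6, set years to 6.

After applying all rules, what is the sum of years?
88

Step 1: 3 records have years < 6
Step 2: These records originally summed to 14
Step 3: After setting to minimum: 3 × 6 = 18
Step 4: Unaffected records sum: 70
Step 5: Final sum = 18 + 70 = 88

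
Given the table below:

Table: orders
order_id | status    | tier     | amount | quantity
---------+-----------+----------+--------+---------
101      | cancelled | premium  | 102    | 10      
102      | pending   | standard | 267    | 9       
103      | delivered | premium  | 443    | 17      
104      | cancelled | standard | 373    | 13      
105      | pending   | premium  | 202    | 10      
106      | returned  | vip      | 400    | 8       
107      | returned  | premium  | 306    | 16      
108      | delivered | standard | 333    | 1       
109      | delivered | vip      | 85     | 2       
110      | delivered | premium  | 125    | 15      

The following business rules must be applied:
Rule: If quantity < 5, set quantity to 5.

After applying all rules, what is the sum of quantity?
108

Step 1: 2 records have quantity < 5
Step 2: These records originally summed to 3
Step 3: After setting to minimum: 2 × 5 = 10
Step 4: Unaffected records sum: 98
Step 5: Final sum = 10 + 98 = 108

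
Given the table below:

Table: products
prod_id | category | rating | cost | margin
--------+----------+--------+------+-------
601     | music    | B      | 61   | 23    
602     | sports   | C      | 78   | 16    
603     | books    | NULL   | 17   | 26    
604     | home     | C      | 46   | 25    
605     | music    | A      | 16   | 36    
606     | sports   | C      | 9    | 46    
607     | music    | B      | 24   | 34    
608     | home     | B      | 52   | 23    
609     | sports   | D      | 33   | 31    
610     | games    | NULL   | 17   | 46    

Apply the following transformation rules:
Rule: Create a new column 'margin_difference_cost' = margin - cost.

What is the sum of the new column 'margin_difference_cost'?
-47

Step 1: For each record, compute margin - cost
Example calculations:
  23 - 61 = -38
  16 - 78 = -62
  26 - 17 = 9
  ...
Step 2: Sum all derived values
Step 3: Total = -47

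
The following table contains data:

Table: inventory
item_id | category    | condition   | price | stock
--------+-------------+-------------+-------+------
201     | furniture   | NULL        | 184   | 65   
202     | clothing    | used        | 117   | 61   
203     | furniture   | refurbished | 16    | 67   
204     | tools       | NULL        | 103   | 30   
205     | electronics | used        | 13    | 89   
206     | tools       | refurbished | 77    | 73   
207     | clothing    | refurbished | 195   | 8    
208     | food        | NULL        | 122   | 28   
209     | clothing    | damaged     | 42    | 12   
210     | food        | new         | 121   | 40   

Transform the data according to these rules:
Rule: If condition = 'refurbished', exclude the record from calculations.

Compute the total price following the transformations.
702

Step 1: Identify records where condition = 'refurbished'
Step 2: The excluded records sum to 288
Step 3: Original total price = 990
Step 4: Remaining total = 990 - 288 = 702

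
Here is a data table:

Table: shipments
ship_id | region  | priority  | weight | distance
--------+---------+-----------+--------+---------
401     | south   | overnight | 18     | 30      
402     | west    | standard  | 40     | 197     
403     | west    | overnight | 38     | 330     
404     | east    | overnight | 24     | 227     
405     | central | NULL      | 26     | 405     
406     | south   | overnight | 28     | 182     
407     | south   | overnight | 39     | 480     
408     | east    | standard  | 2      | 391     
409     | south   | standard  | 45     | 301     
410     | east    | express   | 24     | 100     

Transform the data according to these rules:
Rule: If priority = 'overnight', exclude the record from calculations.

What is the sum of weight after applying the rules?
137

Step 1: Identify records where priority = 'overnight'
Step 2: The excluded records sum to 147
Step 3: Original total weight = 284
Step 4: Remaining total = 284 - 147 = 137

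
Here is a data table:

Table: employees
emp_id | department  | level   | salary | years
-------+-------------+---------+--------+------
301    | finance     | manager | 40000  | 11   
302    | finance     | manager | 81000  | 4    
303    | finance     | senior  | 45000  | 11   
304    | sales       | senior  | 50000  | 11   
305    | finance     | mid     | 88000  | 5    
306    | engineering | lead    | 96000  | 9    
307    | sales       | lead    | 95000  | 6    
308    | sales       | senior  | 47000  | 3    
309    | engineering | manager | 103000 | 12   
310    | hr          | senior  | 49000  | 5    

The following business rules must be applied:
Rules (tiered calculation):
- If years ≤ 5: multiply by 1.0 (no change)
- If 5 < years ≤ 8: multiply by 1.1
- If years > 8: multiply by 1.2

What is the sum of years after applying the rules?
88.4

Step 1: Tier 1 (years ≤ 5): 4 records, sum = 17 × 1.0 = 17.0
Step 2: Tier 2 (5 < years ≤ 8): 1 records, sum = 6 × 1.1 = 6.6
Step 3: Tier 3 (years > 8): 5 records, sum = 54 × 1.2 = 64.8
Step 4: Final sum = 17.0 + 6.6 + 64.8 = 88.4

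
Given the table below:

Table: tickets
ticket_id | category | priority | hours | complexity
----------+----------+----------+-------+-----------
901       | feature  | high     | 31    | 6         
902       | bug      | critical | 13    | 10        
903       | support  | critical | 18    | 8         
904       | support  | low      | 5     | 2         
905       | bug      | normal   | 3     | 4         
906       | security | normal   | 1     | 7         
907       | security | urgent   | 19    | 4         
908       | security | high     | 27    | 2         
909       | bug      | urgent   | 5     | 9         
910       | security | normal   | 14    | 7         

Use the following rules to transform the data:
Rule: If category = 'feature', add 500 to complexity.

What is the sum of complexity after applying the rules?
559

Step 1: Count records where category = 'feature': 1
Step 2: Total bonus added: 1 × 500 = 500
Step 3: Original sum of complexity: 59
Step 4: Final sum = 59 + 500 = 559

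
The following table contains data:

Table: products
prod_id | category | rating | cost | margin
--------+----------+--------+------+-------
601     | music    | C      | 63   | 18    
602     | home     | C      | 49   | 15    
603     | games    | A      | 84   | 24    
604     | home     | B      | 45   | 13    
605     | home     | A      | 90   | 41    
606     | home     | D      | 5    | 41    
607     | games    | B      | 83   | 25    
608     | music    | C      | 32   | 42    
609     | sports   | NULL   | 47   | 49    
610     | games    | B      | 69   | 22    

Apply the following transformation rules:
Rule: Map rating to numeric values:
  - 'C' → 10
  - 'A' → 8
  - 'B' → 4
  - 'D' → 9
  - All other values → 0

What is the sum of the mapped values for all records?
67

Step 1: Apply mapping to each record
Step 2: Count by status:
  'C': 3 records × 10 = 30
  'A': 2 records × 8 = 16
  'B': 3 records × 4 = 12
  'D': 1 records × 9 = 9
Step 3: Sum all mapped values = 67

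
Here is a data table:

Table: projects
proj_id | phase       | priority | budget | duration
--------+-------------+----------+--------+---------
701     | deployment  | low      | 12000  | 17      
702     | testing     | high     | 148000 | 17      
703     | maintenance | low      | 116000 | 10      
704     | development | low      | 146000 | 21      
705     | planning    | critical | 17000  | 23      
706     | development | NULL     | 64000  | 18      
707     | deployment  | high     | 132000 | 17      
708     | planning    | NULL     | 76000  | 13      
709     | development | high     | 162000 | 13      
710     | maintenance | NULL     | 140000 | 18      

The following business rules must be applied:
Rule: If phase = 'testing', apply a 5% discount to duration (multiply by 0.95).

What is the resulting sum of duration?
166.15

Step 1: Records with phase = 'testing' have total duration = 17
Step 2: Apply multiplier: 17 × 0.95 = 16.15
Step 3: Other records total: 150
Step 4: Final sum = 16.15 + 150 = 166.15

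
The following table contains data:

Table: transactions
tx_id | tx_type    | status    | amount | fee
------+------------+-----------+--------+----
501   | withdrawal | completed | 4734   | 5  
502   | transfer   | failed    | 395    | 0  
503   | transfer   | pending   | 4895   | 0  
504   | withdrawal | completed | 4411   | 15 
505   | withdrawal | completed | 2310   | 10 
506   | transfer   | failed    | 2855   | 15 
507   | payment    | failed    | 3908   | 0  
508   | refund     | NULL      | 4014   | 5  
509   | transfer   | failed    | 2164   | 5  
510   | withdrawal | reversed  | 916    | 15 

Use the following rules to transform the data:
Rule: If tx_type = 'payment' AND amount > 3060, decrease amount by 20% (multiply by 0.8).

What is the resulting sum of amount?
29820.4

Step 1: Find records where tx_type = 'payment' AND amount > 3060
Step 2: 1 records match, summing to 3908
Step 3: After multiplier: 3908 × 0.8 = 3126.4
Step 4: Unaffected records sum: 26694
Step 5: Final sum = 3126.4 + 26694 = 29820.4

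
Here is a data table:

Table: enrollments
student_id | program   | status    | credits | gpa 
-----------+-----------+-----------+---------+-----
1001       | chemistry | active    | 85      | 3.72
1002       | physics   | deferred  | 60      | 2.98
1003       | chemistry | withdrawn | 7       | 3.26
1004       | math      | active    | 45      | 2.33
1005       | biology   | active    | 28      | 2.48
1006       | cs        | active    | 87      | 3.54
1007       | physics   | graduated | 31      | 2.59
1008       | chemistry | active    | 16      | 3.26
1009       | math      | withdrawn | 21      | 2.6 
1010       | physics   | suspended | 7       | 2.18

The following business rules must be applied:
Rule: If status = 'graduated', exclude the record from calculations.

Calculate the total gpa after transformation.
26.35

Step 1: Identify records where status = 'graduated'
Step 2: The excluded records sum to 2.59
Step 3: Original total gpa = 28.94
Step 4: Remaining total = 28.94 - 2.59 = 26.35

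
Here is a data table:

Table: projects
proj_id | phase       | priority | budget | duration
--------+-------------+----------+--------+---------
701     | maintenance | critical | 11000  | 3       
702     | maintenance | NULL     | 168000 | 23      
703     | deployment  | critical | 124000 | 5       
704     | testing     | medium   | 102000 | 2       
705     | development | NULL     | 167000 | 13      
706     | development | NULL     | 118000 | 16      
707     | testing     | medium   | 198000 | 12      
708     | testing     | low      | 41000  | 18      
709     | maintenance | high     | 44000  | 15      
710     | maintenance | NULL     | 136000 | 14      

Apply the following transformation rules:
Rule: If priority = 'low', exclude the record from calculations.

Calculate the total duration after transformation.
103

Step 1: Identify records where priority = 'low'
Step 2: The excluded records sum to 18
Step 3: Original total duration = 121
Step 4: Remaining total = 121 - 18 = 103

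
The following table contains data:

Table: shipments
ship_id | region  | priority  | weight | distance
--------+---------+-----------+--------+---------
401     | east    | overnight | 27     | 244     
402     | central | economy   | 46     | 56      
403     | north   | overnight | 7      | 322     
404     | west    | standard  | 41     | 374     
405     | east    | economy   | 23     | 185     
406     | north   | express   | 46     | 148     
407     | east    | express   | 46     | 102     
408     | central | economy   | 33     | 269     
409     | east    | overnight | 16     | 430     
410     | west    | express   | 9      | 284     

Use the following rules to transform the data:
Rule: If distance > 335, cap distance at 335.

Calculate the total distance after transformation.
2280

Step 1: 2 records have distance > 335
Step 2: These records originally summed to 804
Step 3: After capping: 2 × 335 = 670
Step 4: Unaffected records sum: 1610
Step 5: Final sum = 670 + 1610 = 2280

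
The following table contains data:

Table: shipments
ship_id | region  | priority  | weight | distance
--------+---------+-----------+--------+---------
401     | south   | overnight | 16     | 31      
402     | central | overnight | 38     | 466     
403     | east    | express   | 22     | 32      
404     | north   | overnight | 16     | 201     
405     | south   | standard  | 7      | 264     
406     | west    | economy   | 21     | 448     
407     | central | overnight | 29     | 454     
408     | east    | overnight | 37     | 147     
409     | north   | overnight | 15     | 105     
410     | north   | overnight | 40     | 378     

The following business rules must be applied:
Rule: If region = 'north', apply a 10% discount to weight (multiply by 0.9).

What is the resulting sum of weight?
233.9

Step 1: Records with region = 'north' have total weight = 71
Step 2: Apply multiplier: 71 × 0.9 = 63.9
Step 3: Other records total: 170
Step 4: Final sum = 63.9 + 170 = 233.9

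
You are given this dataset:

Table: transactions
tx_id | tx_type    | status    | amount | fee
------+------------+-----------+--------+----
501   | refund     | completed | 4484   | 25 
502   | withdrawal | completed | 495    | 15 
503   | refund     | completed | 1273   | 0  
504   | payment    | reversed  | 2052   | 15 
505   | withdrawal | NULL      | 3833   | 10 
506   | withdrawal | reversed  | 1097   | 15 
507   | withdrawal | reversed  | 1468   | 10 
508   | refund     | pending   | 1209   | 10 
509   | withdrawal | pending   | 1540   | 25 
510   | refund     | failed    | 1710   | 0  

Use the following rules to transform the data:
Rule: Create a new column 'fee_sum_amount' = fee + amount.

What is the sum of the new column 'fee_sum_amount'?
19286

Step 1: For each record, compute fee + amount
Example calculations:
  25 + 4484 = 4509
  15 + 495 = 510
  0 + 1273 = 1273
  ...
Step 2: Sum all derived values
Step 3: Total = 19286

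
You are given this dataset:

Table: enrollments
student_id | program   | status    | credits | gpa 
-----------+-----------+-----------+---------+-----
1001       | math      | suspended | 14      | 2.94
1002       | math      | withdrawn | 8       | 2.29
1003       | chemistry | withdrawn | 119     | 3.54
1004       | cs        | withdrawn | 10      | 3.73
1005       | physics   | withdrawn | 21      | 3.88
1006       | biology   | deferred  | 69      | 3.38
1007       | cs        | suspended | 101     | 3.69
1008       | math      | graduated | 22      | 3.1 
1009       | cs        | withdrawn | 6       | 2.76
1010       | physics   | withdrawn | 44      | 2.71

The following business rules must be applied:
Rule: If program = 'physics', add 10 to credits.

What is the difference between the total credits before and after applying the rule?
20

Step 1: Original sum of credits = 414
Step 2: 2 records have program = 'physics'
Step 3: Each affected record changes by 10
Step 4: Total change = 2 × 10 = 20
Step 5: New sum = 414 + 20 = 434
Step 6: Difference = |434 - 414| = 20
        (Sum increased by 20)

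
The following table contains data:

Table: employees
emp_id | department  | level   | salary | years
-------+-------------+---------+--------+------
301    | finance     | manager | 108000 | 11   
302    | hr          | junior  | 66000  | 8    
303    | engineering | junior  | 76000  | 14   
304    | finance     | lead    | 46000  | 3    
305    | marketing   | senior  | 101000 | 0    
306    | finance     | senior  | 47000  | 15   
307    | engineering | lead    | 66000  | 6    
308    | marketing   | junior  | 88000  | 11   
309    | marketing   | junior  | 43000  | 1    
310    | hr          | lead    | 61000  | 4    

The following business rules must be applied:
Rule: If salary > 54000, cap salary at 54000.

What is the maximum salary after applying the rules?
54000

Step 1: Original maximum salary = 108000
Step 2: Apply cap at 54000
Step 3: 7 records had salary > 54000 and were capped
Step 4: Maximum after transformation = 54000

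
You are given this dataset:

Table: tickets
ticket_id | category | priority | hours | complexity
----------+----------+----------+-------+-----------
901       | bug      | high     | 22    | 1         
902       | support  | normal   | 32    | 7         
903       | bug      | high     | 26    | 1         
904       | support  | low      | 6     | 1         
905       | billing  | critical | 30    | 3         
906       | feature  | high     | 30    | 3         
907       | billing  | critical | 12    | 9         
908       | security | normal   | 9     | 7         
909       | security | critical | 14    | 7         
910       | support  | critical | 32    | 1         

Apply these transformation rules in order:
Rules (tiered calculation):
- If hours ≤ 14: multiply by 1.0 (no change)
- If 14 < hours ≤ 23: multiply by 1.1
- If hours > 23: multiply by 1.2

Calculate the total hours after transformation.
245.2

Step 1: Tier 1 (hours ≤ 14): 4 records, sum = 41 × 1.0 = 41.0
Step 2: Tier 2 (14 < hours ≤ 23): 1 records, sum = 22 × 1.1 = 24.2
Step 3: Tier 3 (hours > 23): 5 records, sum = 150 × 1.2 = 180.0
Step 4: Final sum = 41.0 + 24.2 + 180.0 = 245.2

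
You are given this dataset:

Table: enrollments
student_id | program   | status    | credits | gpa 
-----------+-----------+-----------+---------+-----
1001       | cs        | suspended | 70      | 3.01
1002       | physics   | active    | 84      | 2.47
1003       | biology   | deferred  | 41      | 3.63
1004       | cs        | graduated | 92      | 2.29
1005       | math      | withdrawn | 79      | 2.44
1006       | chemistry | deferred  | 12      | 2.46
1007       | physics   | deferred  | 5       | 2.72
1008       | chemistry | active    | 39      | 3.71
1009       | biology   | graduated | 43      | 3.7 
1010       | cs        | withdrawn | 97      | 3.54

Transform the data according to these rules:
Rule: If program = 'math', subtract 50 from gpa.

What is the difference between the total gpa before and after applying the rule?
50.0

Step 1: Original sum of gpa = 29.97
Step 2: 1 records have program = 'math'
Step 3: Each affected record changes by -50
Step 4: Total change = 1 × -50 = -50
Step 5: New sum = 29.97 + -50 = -20.03
Step 6: Difference = |-20.03 - 29.97| = 50.0
        (Sum decreased by 50.0)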